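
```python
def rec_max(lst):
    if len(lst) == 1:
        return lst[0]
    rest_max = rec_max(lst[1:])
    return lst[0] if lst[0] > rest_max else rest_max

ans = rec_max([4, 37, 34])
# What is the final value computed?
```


rec_max([4, 37, 34])
= compare 4 with rec_max([37, 34])
= compare 37 with rec_max([34])
Base: rec_max([34]) = 34
compare 37 with 34: max = 37
compare 4 with 37: max = 37
= 37


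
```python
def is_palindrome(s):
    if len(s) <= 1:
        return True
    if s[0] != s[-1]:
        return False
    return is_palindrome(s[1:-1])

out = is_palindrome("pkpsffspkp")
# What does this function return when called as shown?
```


is_palindrome("pkpsffspkp")
"pkpsffspkp": s[0]='p' == s[-1]='p' -> is_palindrome("kpsffspk")
"kpsffspk": s[0]='k' == s[-1]='k' -> is_palindrome("psffsp")
"psffsp": s[0]='p' == s[-1]='p' -> is_palindrome("sffs")
"sffs": s[0]='s' == s[-1]='s' -> is_palindrome("ff")
"ff": s[0]='f' == s[-1]='f' -> is_palindrome("")
"": len <= 1 -> True
= True


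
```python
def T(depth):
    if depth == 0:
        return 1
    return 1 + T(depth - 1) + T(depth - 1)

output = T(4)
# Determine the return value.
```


T(4)
= 1 + T(3) + T(3)
= 1 + 2 * T(3)
T(k) = 2^(k+1) - 1
T(0) = 1
T(1) = 3
T(2) = 7
T(3) = 15
T(4) = 31
T(4) = 2^5 - 1 = 31


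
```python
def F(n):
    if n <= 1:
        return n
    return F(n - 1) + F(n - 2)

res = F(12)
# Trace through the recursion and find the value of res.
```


F(12)
= F(11) + F(10)
= (F(10) + F(9)) + F(10)
Computing bottom-up: F(0)=0, F(1)=1, F(2)=1, F(3)=2, F(4)=3, F(5)=5, F(6)=8, F(7)=13, F(8)=21, F(9)=34, F(10)=55, F(11)=89, F(12)=144
= 144


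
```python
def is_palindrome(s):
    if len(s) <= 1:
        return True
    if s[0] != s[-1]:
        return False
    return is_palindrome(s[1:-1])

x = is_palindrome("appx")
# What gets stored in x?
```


is_palindrome("appx")
"appx": s[0]='a' != s[-1]='x' -> False
= False


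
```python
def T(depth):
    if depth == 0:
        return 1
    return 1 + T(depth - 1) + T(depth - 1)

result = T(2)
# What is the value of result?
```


T(2)
= 1 + T(1) + T(1)
= 1 + 2 * T(1)
T(k) = 2^(k+1) - 1
T(0) = 1
T(1) = 3
T(2) = 7
T(2) = 2^3 - 1 = 7


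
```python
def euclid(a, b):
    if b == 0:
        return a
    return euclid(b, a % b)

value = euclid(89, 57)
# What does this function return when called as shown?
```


euclid(89, 57)
= euclid(57, 89 % 57) = euclid(57, 32)
= euclid(32, 57 % 32) = euclid(32, 25)
= euclid(25, 32 % 25) = euclid(25, 7)
= euclid(7, 25 % 7) = euclid(7, 4)
= euclid(4, 7 % 4) = euclid(4, 3)
= euclid(3, 4 % 3) = euclid(3, 1)
= euclid(1, 3 % 1) = euclid(1, 0)
b == 0, return a = 1


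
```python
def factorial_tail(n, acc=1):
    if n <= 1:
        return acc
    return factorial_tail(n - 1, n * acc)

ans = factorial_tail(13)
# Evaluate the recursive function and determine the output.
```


factorial_tail(13, 1)
= factorial_tail(12, 13 * 1) = factorial_tail(12, 13)
= factorial_tail(11, 12 * 13) = factorial_tail(11, 156)
= factorial_tail(10, 11 * 156) = factorial_tail(10, 1716)
= factorial_tail(9, 10 * 1716) = factorial_tail(9, 17160)
= factorial_tail(8, 9 * 17160) = factorial_tail(8, 154440)
= factorial_tail(7, 8 * 154440) = factorial_tail(7, 1235520)
= factorial_tail(6, 7 * 1235520) = factorial_tail(6, 8648640)
= factorial_tail(5, 6 * 8648640) = factorial_tail(5, 51891840)
= factorial_tail(4, 5 * 51891840) = factorial_tail(4, 259459200)
= factorial_tail(3, 4 * 259459200) = factorial_tail(3, 1037836800)
= factorial_tail(2, 3 * 1037836800) = factorial_tail(2, 3113510400)
= factorial_tail(1, 2 * 3113510400) = factorial_tail(1, 6227020800)
n <= 1, return acc = 6227020800


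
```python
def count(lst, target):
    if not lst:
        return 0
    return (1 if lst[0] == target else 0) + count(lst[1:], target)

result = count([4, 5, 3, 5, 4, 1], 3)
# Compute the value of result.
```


count([4, 5, 3, 5, 4, 1], 3)
lst[0]=4 != 3: 0 + count([5, 3, 5, 4, 1], 3)
lst[0]=5 != 3: 0 + count([3, 5, 4, 1], 3)
lst[0]=3 == 3: 1 + count([5, 4, 1], 3)
lst[0]=5 != 3: 0 + count([4, 1], 3)
lst[0]=4 != 3: 0 + count([1], 3)
lst[0]=1 != 3: 0 + count([], 3)
= 1


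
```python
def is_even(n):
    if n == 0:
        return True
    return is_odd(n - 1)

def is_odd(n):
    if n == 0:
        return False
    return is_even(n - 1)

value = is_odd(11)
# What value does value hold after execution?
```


is_odd(11)
= is_even(10)
= is_odd(9)
= is_even(8)
= is_odd(7)
= is_even(6)
= is_odd(5)
= is_even(4)
= is_odd(3)
= is_even(2)
= is_odd(1)
= is_even(0)
n == 0: return True
= True


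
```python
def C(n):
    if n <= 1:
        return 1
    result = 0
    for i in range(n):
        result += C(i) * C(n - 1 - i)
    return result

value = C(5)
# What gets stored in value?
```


C(5)
= sum of C(i) * C(5-1-i) for i in 0..4
First compute sub-values bottom-up:
  C(0) = 1, C(1) = 1
  C(2) = 1*1 + 1*1 = 2
  C(3) = 1*2 + 1*1 + 2*1 = 5
  C(4) = 1*5 + 1*2 + 2*1 + 5*1 = 14
Now C(5):
  C(0)*C(4) = 1*14 = 14
  C(1)*C(3) = 1*5 = 5
  C(2)*C(2) = 2*2 = 4
  C(3)*C(1) = 5*1 = 5
  C(4)*C(0) = 14*1 = 14
= 14 + 5 + 4 + 5 + 14
= 42


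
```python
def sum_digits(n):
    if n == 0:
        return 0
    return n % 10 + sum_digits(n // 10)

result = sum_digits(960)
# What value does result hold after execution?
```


sum_digits(960)
= 0 + sum_digits(96)
= 0 + 6 + sum_digits(9)
= 0 + 6 + 9 + sum_digits(0)
= 0 + 6 + 9 + 0
= 15


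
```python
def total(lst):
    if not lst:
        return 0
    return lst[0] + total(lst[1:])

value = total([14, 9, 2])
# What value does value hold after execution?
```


total([14, 9, 2])
= 14 + total([9, 2])
= 14 + 9 + total([2])
= 14 + 9 + 2 + total([])
= 14 + 9 + 2 + 0
= 25


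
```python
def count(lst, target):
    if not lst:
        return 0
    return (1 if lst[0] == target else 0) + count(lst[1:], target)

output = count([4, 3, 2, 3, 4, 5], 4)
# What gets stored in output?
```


count([4, 3, 2, 3, 4, 5], 4)
lst[0]=4 == 4: 1 + count([3, 2, 3, 4, 5], 4)
lst[0]=3 != 4: 0 + count([2, 3, 4, 5], 4)
lst[0]=2 != 4: 0 + count([3, 4, 5], 4)
lst[0]=3 != 4: 0 + count([4, 5], 4)
lst[0]=4 == 4: 1 + count([5], 4)
lst[0]=5 != 4: 0 + count([], 4)
= 2


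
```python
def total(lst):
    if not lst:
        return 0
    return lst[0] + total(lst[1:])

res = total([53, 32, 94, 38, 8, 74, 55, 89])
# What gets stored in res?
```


total([53, 32, 94, 38, 8, 74, 55, 89])
= 53 + total([32, 94, 38, 8, 74, 55, 89])
= 53 + 32 + total([94, 38, 8, 74, 55, 89])
= 53 + 32 + 94 + total([38, 8, 74, 55, 89])
= 53 + 32 + 94 + 38 + total([8, 74, 55, 89])
= 53 + 32 + 94 + 38 + 8 + total([74, 55, 89])
= 53 + 32 + 94 + 38 + 8 + 74 + total([55, 89])
= 53 + 32 + 94 + 38 + 8 + 74 + 55 + total([89])
= 53 + 32 + 94 + 38 + 8 + 74 + 55 + 89 + total([])
= 53 + 32 + 94 + 38 + 8 + 74 + 55 + 89 + 0
= 443


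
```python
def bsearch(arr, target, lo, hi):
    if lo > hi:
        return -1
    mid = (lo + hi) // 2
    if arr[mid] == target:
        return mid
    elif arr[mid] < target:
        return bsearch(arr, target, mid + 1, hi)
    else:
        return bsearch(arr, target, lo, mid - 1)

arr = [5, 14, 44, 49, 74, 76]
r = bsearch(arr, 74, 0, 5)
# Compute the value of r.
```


bsearch(arr, 74, 0, 5)
lo=0, hi=5, mid=2, arr[mid]=44
44 < 74, search right half
lo=3, hi=5, mid=4, arr[mid]=74
arr[4] == 74, found at index 4
= 4


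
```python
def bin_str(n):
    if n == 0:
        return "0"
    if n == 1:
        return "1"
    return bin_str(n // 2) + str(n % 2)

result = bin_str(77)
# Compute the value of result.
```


bin_str(77)
= bin_str(38) + "1"
= bin_str(19) + "0" + "1"
= bin_str(9) + "1" + "0" + "1"
= bin_str(4) + "1" + "1" + "0" + "1"
= bin_str(2) + "0" + "1" + "1" + "0" + "1"
= bin_str(1) + "0" + "0" + "1" + "1" + "0" + "1"
= "1" + "0" + "0" + "1" + "1" + "0" + "1"
= "1001101"


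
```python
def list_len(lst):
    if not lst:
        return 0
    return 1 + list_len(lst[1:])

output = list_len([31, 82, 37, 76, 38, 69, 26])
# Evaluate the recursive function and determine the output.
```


list_len([31, 82, 37, 76, 38, 69, 26])
= 1 + list_len([82, 37, 76, 38, 69, 26])
= 1 + 1 + list_len([37, 76, 38, 69, 26])
= 1 + 1 + 1 + list_len([76, 38, 69, 26])
= 1 + 1 + 1 + 1 + list_len([38, 69, 26])
= 1 + 1 + 1 + 1 + 1 + list_len([69, 26])
= 1 + 1 + 1 + 1 + 1 + 1 + list_len([26])
= 1 + 1 + 1 + 1 + 1 + 1 + 1 + list_len([])
= 1 + 1 + 1 + 1 + 1 + 1 + 1 + 0
= 7


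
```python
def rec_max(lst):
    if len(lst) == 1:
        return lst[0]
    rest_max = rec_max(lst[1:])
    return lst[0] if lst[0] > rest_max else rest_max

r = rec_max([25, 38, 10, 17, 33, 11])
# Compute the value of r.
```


rec_max([25, 38, 10, 17, 33, 11])
= compare 25 with rec_max([38, 10, 17, 33, 11])
= compare 38 with rec_max([10, 17, 33, 11])
= compare 10 with rec_max([17, 33, 11])
= compare 17 with rec_max([33, 11])
= compare 33 with rec_max([11])
Base: rec_max([11]) = 11
compare 33 with 11: max = 33
compare 17 with 33: max = 33
compare 10 with 33: max = 33
compare 38 with 33: max = 38
compare 25 with 38: max = 38
= 38


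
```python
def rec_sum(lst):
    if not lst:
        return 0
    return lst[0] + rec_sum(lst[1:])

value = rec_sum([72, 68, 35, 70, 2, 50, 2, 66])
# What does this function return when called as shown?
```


rec_sum([72, 68, 35, 70, 2, 50, 2, 66])
= 72 + rec_sum([68, 35, 70, 2, 50, 2, 66])
= 72 + 68 + rec_sum([35, 70, 2, 50, 2, 66])
= 72 + 68 + 35 + rec_sum([70, 2, 50, 2, 66])
= 72 + 68 + 35 + 70 + rec_sum([2, 50, 2, 66])
= 72 + 68 + 35 + 70 + 2 + rec_sum([50, 2, 66])
= 72 + 68 + 35 + 70 + 2 + 50 + rec_sum([2, 66])
= 72 + 68 + 35 + 70 + 2 + 50 + 2 + rec_sum([66])
= 72 + 68 + 35 + 70 + 2 + 50 + 2 + 66 + rec_sum([])
= 72 + 68 + 35 + 70 + 2 + 50 + 2 + 66 + 0
= 365


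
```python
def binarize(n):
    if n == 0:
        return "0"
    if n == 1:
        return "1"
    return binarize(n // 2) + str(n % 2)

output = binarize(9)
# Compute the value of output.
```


binarize(9)
= binarize(4) + "1"
= binarize(2) + "0" + "1"
= binarize(1) + "0" + "0" + "1"
= "1" + "0" + "0" + "1"
= "1001"


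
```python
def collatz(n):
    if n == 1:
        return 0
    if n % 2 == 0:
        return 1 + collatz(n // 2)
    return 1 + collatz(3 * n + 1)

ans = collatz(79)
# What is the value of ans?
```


collatz(79)
79 is odd -> 3*79+1 = 238 -> collatz(238)
238 is even -> collatz(119)
119 is odd -> 3*119+1 = 358 -> collatz(358)
358 is even -> collatz(179)
179 is odd -> 3*179+1 = 538 -> collatz(538)
538 is even -> collatz(269)
269 is odd -> 3*269+1 = 808 -> collatz(808)
808 is even -> collatz(404)
404 is even -> collatz(202)
202 is even -> collatz(101)
101 is odd -> 3*101+1 = 304 -> collatz(304)
304 is even -> collatz(152)
152 is even -> collatz(76)
76 is even -> collatz(38)
38 is even -> collatz(19)
19 is odd -> 3*19+1 = 58 -> collatz(58)
58 is even -> collatz(29)
29 is odd -> 3*29+1 = 88 -> collatz(88)
88 is even -> collatz(44)
44 is even -> collatz(22)
22 is even -> collatz(11)
11 is odd -> 3*11+1 = 34 -> collatz(34)
34 is even -> collatz(17)
17 is odd -> 3*17+1 = 52 -> collatz(52)
52 is even -> collatz(26)
26 is even -> collatz(13)
13 is odd -> 3*13+1 = 40 -> collatz(40)
40 is even -> collatz(20)
20 is even -> collatz(10)
10 is even -> collatz(5)
5 is odd -> 3*5+1 = 16 -> collatz(16)
16 is even -> collatz(8)
8 is even -> collatz(4)
4 is even -> collatz(2)
2 is even -> collatz(1)
Reached 1 after 35 steps
= 35


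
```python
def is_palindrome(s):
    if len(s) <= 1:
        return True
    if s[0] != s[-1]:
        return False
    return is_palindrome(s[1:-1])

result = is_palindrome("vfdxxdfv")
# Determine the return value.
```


is_palindrome("vfdxxdfv")
"vfdxxdfv": s[0]='v' == s[-1]='v' -> is_palindrome("fdxxdf")
"fdxxdf": s[0]='f' == s[-1]='f' -> is_palindrome("dxxd")
"dxxd": s[0]='d' == s[-1]='d' -> is_palindrome("xx")
"xx": s[0]='x' == s[-1]='x' -> is_palindrome("")
"": len <= 1 -> True
= True


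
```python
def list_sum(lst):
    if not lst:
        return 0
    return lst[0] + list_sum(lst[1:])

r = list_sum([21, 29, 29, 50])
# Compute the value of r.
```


list_sum([21, 29, 29, 50])
= 21 + list_sum([29, 29, 50])
= 21 + 29 + list_sum([29, 50])
= 21 + 29 + 29 + list_sum([50])
= 21 + 29 + 29 + 50 + list_sum([])
= 21 + 29 + 29 + 50 + 0
= 129


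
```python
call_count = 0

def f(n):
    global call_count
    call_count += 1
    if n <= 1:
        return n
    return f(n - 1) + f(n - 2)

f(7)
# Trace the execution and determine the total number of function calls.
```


f(7) calls f(6) and f(5); each non-base call branches into two more.
Let C(k) = total number of calls made by f(k), including the call to f(k) itself.
Base cases: C(0) = 1, C(1) = 1
Recurrence: C(k) = 1 + C(k-1) + C(k-2)
  C(2) = 1 + C(1) + C(0) = 1 + 1 + 1 = 3
  C(3) = 1 + C(2) + C(1) = 1 + 3 + 1 = 5
  C(4) = 1 + C(3) + C(2) = 1 + 5 + 3 = 9
  C(5) = 1 + C(4) + C(3) = 1 + 9 + 5 = 15
  C(6) = 1 + C(5) + C(4) = 1 + 15 + 9 = 25
  C(7) = 1 + C(6) + C(5) = 1 + 25 + 15 = 41
Total calls = C(7) = 41


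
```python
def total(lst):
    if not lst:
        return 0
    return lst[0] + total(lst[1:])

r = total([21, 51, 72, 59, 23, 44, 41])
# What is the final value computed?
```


total([21, 51, 72, 59, 23, 44, 41])
= 21 + total([51, 72, 59, 23, 44, 41])
= 21 + 51 + total([72, 59, 23, 44, 41])
= 21 + 51 + 72 + total([59, 23, 44, 41])
= 21 + 51 + 72 + 59 + total([23, 44, 41])
= 21 + 51 + 72 + 59 + 23 + total([44, 41])
= 21 + 51 + 72 + 59 + 23 + 44 + total([41])
= 21 + 51 + 72 + 59 + 23 + 44 + 41 + total([])
= 21 + 51 + 72 + 59 + 23 + 44 + 41 + 0
= 311


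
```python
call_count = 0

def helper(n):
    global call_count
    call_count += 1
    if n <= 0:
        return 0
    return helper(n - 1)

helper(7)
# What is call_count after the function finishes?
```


helper(7) calls helper(6) calls ... calls helper(0)
Total calls: 7 + 1 (for base case) = 8


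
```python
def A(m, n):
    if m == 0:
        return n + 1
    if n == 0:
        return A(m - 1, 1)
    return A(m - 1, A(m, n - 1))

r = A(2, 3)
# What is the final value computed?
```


A(2, 3)
= A(1, A(2, 2))
First compute A(2, 2) = 7
= A(1, 7)
= 9


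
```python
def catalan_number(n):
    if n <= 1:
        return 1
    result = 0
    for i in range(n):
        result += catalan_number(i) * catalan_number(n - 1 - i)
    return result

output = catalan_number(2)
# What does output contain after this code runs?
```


catalan_number(2)
= sum of catalan_number(i) * catalan_number(2-1-i) for i in 0..1
  catalan_number(0)*catalan_number(1) = 1*1 = 1
  catalan_number(1)*catalan_number(0) = 1*1 = 1
= 1 + 1
= 2


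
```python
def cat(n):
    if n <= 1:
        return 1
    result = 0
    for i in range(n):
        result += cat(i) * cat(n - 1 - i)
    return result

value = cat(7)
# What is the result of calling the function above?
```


cat(7)
= sum of cat(i) * cat(7-1-i) for i in 0..6
First compute sub-values bottom-up:
  cat(0) = 1, cat(1) = 1
  cat(2) = 1*1 + 1*1 = 2
  cat(3) = 1*2 + 1*1 + 2*1 = 5
  cat(4) = 1*5 + 1*2 + 2*1 + 5*1 = 14
  cat(5) = 1*14 + 1*5 + 2*2 + 5*1 + 14*1 = 42
  cat(6) = 1*42 + 1*14 + 2*5 + 5*2 + 14*1 + 42*1 = 132
Now cat(7):
  cat(0)*cat(6) = 1*132 = 132
  cat(1)*cat(5) = 1*42 = 42
  cat(2)*cat(4) = 2*14 = 28
  cat(3)*cat(3) = 5*5 = 25
  cat(4)*cat(2) = 14*2 = 28
  cat(5)*cat(1) = 42*1 = 42
  cat(6)*cat(0) = 132*1 = 132
= 132 + 42 + 28 + 25 + 28 + 42 + 132
= 429


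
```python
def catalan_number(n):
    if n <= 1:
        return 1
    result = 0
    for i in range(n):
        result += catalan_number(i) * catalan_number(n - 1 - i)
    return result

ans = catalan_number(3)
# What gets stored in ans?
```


catalan_number(3)
= sum of catalan_number(i) * catalan_number(3-1-i) for i in 0..2
First compute sub-values bottom-up:
  catalan_number(0) = 1, catalan_number(1) = 1
  catalan_number(2) = 1*1 + 1*1 = 2
Now catalan_number(3):
  catalan_number(0)*catalan_number(2) = 1*2 = 2
  catalan_number(1)*catalan_number(1) = 1*1 = 1
  catalan_number(2)*catalan_number(0) = 2*1 = 2
= 2 + 1 + 2
= 5


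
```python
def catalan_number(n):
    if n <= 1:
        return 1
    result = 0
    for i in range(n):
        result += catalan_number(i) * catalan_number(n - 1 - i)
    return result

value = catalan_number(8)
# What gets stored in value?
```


catalan_number(8)
= sum of catalan_number(i) * catalan_number(8-1-i) for i in 0..7
First compute sub-values bottom-up:
  catalan_number(0) = 1, catalan_number(1) = 1
  catalan_number(2) = 1*1 + 1*1 = 2
  catalan_number(3) = 1*2 + 1*1 + 2*1 = 5
  catalan_number(4) = 1*5 + 1*2 + 2*1 + 5*1 = 14
  catalan_number(5) = 1*14 + 1*5 + 2*2 + 5*1 + 14*1 = 42
  catalan_number(6) = 1*42 + 1*14 + 2*5 + 5*2 + 14*1 + 42*1 = 132
  catalan_number(7) = 1*132 + 1*42 + 2*14 + 5*5 + 14*2 + 42*1 + 132*1 = 429
Now catalan_number(8):
  catalan_number(0)*catalan_number(7) = 1*429 = 429
  catalan_number(1)*catalan_number(6) = 1*132 = 132
  catalan_number(2)*catalan_number(5) = 2*42 = 84
  catalan_number(3)*catalan_number(4) = 5*14 = 70
  catalan_number(4)*catalan_number(3) = 14*5 = 70
  catalan_number(5)*catalan_number(2) = 42*2 = 84
  catalan_number(6)*catalan_number(1) = 132*1 = 132
  catalan_number(7)*catalan_number(0) = 429*1 = 429
= 429 + 132 + 84 + 70 + 70 + 84 + 132 + 429
= 1430


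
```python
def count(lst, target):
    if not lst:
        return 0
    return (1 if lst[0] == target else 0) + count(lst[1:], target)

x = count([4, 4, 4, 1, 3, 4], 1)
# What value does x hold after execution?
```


count([4, 4, 4, 1, 3, 4], 1)
lst[0]=4 != 1: 0 + count([4, 4, 1, 3, 4], 1)
lst[0]=4 != 1: 0 + count([4, 1, 3, 4], 1)
lst[0]=4 != 1: 0 + count([1, 3, 4], 1)
lst[0]=1 == 1: 1 + count([3, 4], 1)
lst[0]=3 != 1: 0 + count([4], 1)
lst[0]=4 != 1: 0 + count([], 1)
= 1


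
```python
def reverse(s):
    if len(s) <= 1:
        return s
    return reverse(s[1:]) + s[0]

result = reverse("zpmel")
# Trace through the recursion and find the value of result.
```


reverse("zpmel")
= reverse("pmel") + "z"
= reverse("mel") + "p" + "z"
= reverse("el") + "m" + "p" + "z"
= reverse("l") + "e" + "m" + "p" + "z"
= "l" + "e" + "m" + "p" + "z"
= "lempz"


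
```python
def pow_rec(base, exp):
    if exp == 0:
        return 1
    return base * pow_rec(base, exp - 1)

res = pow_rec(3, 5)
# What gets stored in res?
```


pow_rec(3, 5)
= 3 * pow_rec(3, 4)
= 3 * 3 * pow_rec(3, 3)
= 3 * 3 * 3 * pow_rec(3, 2)
= 3 * 3 * 3 * 3 * pow_rec(3, 1)
= 3 * 3 * 3 * 3 * 3 * pow_rec(3, 0)
= 3 * 3 * 3 * 3 * 3 * 1
= 243


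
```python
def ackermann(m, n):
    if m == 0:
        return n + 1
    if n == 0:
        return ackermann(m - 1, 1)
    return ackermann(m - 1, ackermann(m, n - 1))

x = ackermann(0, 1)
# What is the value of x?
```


ackermann(0, 1)
m == 0: return 1 + 1 = 2
= 2


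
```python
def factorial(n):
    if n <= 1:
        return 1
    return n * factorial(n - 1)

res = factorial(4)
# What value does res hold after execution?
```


factorial(4)
= 4 * factorial(3)
= 4 * 3 * factorial(2)
= 4 * 3 * 2 * factorial(1)
= 4 * 3 * 2 * 1
= 24


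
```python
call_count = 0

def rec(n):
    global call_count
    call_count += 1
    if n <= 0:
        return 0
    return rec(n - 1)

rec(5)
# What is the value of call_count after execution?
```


rec(5) calls rec(4) calls ... calls rec(0)
Total calls: 5 + 1 (for base case) = 6


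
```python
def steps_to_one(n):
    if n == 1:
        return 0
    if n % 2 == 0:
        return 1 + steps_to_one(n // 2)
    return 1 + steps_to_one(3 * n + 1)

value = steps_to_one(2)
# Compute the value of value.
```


steps_to_one(2)
2 is even -> steps_to_one(1)
Reached 1 after 1 steps
= 1


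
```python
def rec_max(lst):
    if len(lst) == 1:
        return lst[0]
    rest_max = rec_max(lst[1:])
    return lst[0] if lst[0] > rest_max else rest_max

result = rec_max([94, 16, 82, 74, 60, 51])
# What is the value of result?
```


rec_max([94, 16, 82, 74, 60, 51])
= compare 94 with rec_max([16, 82, 74, 60, 51])
= compare 16 with rec_max([82, 74, 60, 51])
= compare 82 with rec_max([74, 60, 51])
= compare 74 with rec_max([60, 51])
= compare 60 with rec_max([51])
Base: rec_max([51]) = 51
compare 60 with 51: max = 60
compare 74 with 60: max = 74
compare 82 with 74: max = 82
compare 16 with 82: max = 82
compare 94 with 82: max = 94
= 94


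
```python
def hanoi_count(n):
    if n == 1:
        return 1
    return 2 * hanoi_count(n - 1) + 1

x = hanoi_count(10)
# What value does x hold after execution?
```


hanoi_count(10)
= 2 * hanoi_count(9) + 1
= 2 * (2 * hanoi_count(8) + 1) + 1
= 2 * (2 * (2 * hanoi_count(7) + 1) + 1) + 1
= 2 * (2 * (2 * (2 * hanoi_count(6) + 1) + 1) + 1) + 1
= 2 * (2 * (2 * (2 * (2 * hanoi_count(5) + 1) + 1) + 1) + 1) + 1
= 2 * (2 * (2 * (2 * (2 * (2 * hanoi_count(4) + 1) + 1) + 1) + 1) + 1) + 1
= 2 * (2 * (2 * (2 * (2 * (2 * (2 * hanoi_count(3) + 1) + 1) + 1) + 1) + 1) + 1) + 1
= 2 * (2 * (2 * (2 * (2 * (2 * (2 * (2 * hanoi_count(2) + 1) + 1) + 1) + 1) + 1) + 1) + 1) + 1
= 2 * (2 * (2 * (2 * (2 * (2 * (2 * (2 * (2 * hanoi_count(1) + 1) + 1) + 1) + 1) + 1) + 1) + 1) + 1) + 1
Now compute bottom-up:
hanoi_count(1) = 1
hanoi_count(2) = 2 * 1 + 1 = 3
hanoi_count(3) = 2 * 3 + 1 = 7
hanoi_count(4) = 2 * 7 + 1 = 15
hanoi_count(5) = 2 * 15 + 1 = 31
hanoi_count(6) = 2 * 31 + 1 = 63
hanoi_count(7) = 2 * 63 + 1 = 127
hanoi_count(8) = 2 * 127 + 1 = 255
hanoi_count(9) = 2 * 255 + 1 = 511
hanoi_count(10) = 2 * 511 + 1 = 1023
= 1023


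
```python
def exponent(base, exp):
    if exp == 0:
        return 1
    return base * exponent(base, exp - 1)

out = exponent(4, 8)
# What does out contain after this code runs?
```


exponent(4, 8)
= 4 * exponent(4, 7)
= 4 * 4 * exponent(4, 6)
= 4 * 4 * 4 * exponent(4, 5)
= 4 * 4 * 4 * 4 * exponent(4, 4)
= 4 * 4 * 4 * 4 * 4 * exponent(4, 3)
= 4 * 4 * 4 * 4 * 4 * 4 * exponent(4, 2)
= 4 * 4 * 4 * 4 * 4 * 4 * 4 * exponent(4, 1)
= 4 * 4 * 4 * 4 * 4 * 4 * 4 * 4 * exponent(4, 0)
= 4 * 4 * 4 * 4 * 4 * 4 * 4 * 4 * 1
= 65536


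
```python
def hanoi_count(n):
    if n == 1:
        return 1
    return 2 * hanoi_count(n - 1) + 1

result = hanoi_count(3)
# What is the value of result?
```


hanoi_count(3)
= 2 * hanoi_count(2) + 1
= 2 * (2 * hanoi_count(1) + 1) + 1
Now compute bottom-up:
hanoi_count(1) = 1
hanoi_count(2) = 2 * 1 + 1 = 3
hanoi_count(3) = 2 * 3 + 1 = 7
= 7


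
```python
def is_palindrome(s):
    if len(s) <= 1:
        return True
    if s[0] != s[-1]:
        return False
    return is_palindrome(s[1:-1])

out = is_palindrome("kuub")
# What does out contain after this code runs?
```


is_palindrome("kuub")
"kuub": s[0]='k' != s[-1]='b' -> False
= False


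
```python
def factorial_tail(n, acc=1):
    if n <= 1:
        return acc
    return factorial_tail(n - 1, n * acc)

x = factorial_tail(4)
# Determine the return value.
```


factorial_tail(4, 1)
= factorial_tail(3, 4 * 1) = factorial_tail(3, 4)
= factorial_tail(2, 3 * 4) = factorial_tail(2, 12)
= factorial_tail(1, 2 * 12) = factorial_tail(1, 24)
n <= 1, return acc = 24


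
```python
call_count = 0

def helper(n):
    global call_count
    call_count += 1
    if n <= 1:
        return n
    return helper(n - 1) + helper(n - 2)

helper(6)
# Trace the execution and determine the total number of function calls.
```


helper(6) calls helper(5) and helper(4); each non-base call branches into two more.
Let C(k) = total number of calls made by helper(k), including the call to helper(k) itself.
Base cases: C(0) = 1, C(1) = 1
Recurrence: C(k) = 1 + C(k-1) + C(k-2)
  C(2) = 1 + C(1) + C(0) = 1 + 1 + 1 = 3
  C(3) = 1 + C(2) + C(1) = 1 + 3 + 1 = 5
  C(4) = 1 + C(3) + C(2) = 1 + 5 + 3 = 9
  C(5) = 1 + C(4) + C(3) = 1 + 9 + 5 = 15
  C(6) = 1 + C(5) + C(4) = 1 + 15 + 9 = 25
Total calls = C(6) = 25


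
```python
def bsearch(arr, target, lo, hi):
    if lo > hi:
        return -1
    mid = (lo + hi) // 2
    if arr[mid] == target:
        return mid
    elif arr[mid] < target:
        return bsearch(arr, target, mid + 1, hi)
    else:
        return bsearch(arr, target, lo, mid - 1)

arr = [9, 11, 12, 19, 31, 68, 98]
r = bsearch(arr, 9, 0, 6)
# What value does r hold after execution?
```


bsearch(arr, 9, 0, 6)
lo=0, hi=6, mid=3, arr[mid]=19
19 > 9, search left half
lo=0, hi=2, mid=1, arr[mid]=11
11 > 9, search left half
lo=0, hi=0, mid=0, arr[mid]=9
arr[0] == 9, found at index 0
= 0


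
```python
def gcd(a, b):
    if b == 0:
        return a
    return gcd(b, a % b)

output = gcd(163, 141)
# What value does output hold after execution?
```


gcd(163, 141)
= gcd(141, 163 % 141) = gcd(141, 22)
= gcd(22, 141 % 22) = gcd(22, 9)
= gcd(9, 22 % 9) = gcd(9, 4)
= gcd(4, 9 % 4) = gcd(4, 1)
= gcd(1, 4 % 1) = gcd(1, 0)
b == 0, return a = 1


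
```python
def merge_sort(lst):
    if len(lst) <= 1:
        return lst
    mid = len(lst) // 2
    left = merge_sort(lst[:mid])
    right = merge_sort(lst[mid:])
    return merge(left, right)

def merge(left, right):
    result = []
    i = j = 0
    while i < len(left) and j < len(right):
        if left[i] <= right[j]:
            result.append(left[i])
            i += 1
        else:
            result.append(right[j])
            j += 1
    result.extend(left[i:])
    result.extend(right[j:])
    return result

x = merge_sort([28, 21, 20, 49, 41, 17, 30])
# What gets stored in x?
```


merge_sort([28, 21, 20, 49, 41, 17, 30])
Split into [28, 21, 20] and [49, 41, 17, 30]
Left sorted: [20, 21, 28]
Right sorted: [17, 30, 41, 49]
Merge [20, 21, 28] and [17, 30, 41, 49]
= [17, 20, 21, 28, 30, 41, 49]


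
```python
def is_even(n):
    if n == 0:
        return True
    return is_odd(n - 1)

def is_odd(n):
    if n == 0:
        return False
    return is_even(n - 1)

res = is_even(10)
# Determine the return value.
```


is_even(10)
= is_odd(9)
= is_even(8)
= is_odd(7)
= is_even(6)
= is_odd(5)
= is_even(4)
= is_odd(3)
= is_even(2)
= is_odd(1)
= is_even(0)
n == 0: return True
= True


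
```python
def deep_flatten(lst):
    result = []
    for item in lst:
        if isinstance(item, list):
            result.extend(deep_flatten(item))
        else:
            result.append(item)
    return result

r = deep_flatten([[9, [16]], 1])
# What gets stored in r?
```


deep_flatten([[9, [16]], 1])
Processing each element:
  [9, [16]] is a list -> deep_flatten recursively -> [9, 16]
  1 is not a list -> append 1
= [9, 16, 1]


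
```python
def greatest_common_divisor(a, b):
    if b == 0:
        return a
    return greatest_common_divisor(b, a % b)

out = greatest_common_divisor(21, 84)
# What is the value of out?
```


greatest_common_divisor(21, 84)
= greatest_common_divisor(84, 21 % 84) = greatest_common_divisor(84, 21)
= greatest_common_divisor(21, 84 % 21) = greatest_common_divisor(21, 0)
b == 0, return a = 21


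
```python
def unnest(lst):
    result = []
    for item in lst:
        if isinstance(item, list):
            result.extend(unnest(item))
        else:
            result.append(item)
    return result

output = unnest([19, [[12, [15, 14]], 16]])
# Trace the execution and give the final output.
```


unnest([19, [[12, [15, 14]], 16]])
Processing each element:
  19 is not a list -> append 19
  [[12, [15, 14]], 16] is a list -> unnest recursively -> [12, 15, 14, 16]
= [19, 12, 15, 14, 16]


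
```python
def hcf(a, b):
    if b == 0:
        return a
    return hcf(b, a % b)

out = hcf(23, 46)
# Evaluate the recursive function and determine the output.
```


hcf(23, 46)
= hcf(46, 23 % 46) = hcf(46, 23)
= hcf(23, 46 % 23) = hcf(23, 0)
b == 0, return a = 23


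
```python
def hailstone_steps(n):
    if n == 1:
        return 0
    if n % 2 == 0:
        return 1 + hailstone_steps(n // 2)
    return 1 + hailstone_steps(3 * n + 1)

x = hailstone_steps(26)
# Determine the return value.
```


hailstone_steps(26)
26 is even -> hailstone_steps(13)
13 is odd -> 3*13+1 = 40 -> hailstone_steps(40)
40 is even -> hailstone_steps(20)
20 is even -> hailstone_steps(10)
10 is even -> hailstone_steps(5)
5 is odd -> 3*5+1 = 16 -> hailstone_steps(16)
16 is even -> hailstone_steps(8)
8 is even -> hailstone_steps(4)
4 is even -> hailstone_steps(2)
2 is even -> hailstone_steps(1)
Reached 1 after 10 steps
= 10


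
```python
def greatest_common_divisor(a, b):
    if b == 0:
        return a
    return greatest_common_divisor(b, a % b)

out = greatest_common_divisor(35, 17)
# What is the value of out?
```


greatest_common_divisor(35, 17)
= greatest_common_divisor(17, 35 % 17) = greatest_common_divisor(17, 1)
= greatest_common_divisor(1, 17 % 1) = greatest_common_divisor(1, 0)
b == 0, return a = 1


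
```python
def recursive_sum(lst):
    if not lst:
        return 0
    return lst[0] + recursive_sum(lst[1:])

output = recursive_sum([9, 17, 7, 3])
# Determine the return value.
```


recursive_sum([9, 17, 7, 3])
= 9 + recursive_sum([17, 7, 3])
= 9 + 17 + recursive_sum([7, 3])
= 9 + 17 + 7 + recursive_sum([3])
= 9 + 17 + 7 + 3 + recursive_sum([])
= 9 + 17 + 7 + 3 + 0
= 36


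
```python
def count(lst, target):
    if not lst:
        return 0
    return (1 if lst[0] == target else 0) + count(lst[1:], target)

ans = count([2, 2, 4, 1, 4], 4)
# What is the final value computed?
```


count([2, 2, 4, 1, 4], 4)
lst[0]=2 != 4: 0 + count([2, 4, 1, 4], 4)
lst[0]=2 != 4: 0 + count([4, 1, 4], 4)
lst[0]=4 == 4: 1 + count([1, 4], 4)
lst[0]=1 != 4: 0 + count([4], 4)
lst[0]=4 == 4: 1 + count([], 4)
= 2


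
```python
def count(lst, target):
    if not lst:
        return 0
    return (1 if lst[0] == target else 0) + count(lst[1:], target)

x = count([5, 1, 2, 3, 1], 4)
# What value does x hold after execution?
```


count([5, 1, 2, 3, 1], 4)
lst[0]=5 != 4: 0 + count([1, 2, 3, 1], 4)
lst[0]=1 != 4: 0 + count([2, 3, 1], 4)
lst[0]=2 != 4: 0 + count([3, 1], 4)
lst[0]=3 != 4: 0 + count([1], 4)
lst[0]=1 != 4: 0 + count([], 4)
= 0


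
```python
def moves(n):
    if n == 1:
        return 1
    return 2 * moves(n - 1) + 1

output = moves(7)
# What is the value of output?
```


moves(7)
= 2 * moves(6) + 1
= 2 * (2 * moves(5) + 1) + 1
= 2 * (2 * (2 * moves(4) + 1) + 1) + 1
= 2 * (2 * (2 * (2 * moves(3) + 1) + 1) + 1) + 1
= 2 * (2 * (2 * (2 * (2 * moves(2) + 1) + 1) + 1) + 1) + 1
= 2 * (2 * (2 * (2 * (2 * (2 * moves(1) + 1) + 1) + 1) + 1) + 1) + 1
Now compute bottom-up:
moves(1) = 1
moves(2) = 2 * 1 + 1 = 3
moves(3) = 2 * 3 + 1 = 7
moves(4) = 2 * 7 + 1 = 15
moves(5) = 2 * 15 + 1 = 31
moves(6) = 2 * 31 + 1 = 63
moves(7) = 2 * 63 + 1 = 127
= 127


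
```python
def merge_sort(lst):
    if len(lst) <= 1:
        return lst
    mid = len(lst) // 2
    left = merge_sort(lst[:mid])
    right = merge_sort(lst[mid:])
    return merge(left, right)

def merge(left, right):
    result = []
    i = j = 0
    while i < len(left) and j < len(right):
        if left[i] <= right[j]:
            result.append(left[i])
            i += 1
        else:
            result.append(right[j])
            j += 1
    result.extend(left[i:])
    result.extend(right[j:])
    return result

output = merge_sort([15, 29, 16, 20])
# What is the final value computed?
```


merge_sort([15, 29, 16, 20])
Split into [15, 29] and [16, 20]
Left sorted: [15, 29]
Right sorted: [16, 20]
Merge [15, 29] and [16, 20]
= [15, 16, 20, 29]


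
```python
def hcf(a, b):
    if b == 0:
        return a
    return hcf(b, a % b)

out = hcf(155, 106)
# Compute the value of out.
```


hcf(155, 106)
= hcf(106, 155 % 106) = hcf(106, 49)
= hcf(49, 106 % 49) = hcf(49, 8)
= hcf(8, 49 % 8) = hcf(8, 1)
= hcf(1, 8 % 1) = hcf(1, 0)
b == 0, return a = 1


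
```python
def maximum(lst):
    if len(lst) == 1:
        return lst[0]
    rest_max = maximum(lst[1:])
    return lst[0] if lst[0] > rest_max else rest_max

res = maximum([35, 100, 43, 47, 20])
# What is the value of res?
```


maximum([35, 100, 43, 47, 20])
= compare 35 with maximum([100, 43, 47, 20])
= compare 100 with maximum([43, 47, 20])
= compare 43 with maximum([47, 20])
= compare 47 with maximum([20])
Base: maximum([20]) = 20
compare 47 with 20: max = 47
compare 43 with 47: max = 47
compare 100 with 47: max = 100
compare 35 with 100: max = 100
= 100


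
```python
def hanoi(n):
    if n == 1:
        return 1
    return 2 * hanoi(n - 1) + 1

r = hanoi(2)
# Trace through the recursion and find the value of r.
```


hanoi(2)
= 2 * hanoi(1) + 1
Now compute bottom-up:
hanoi(1) = 1
hanoi(2) = 2 * 1 + 1 = 3
= 3


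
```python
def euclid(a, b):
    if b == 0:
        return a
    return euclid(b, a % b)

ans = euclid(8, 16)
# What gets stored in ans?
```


euclid(8, 16)
= euclid(16, 8 % 16) = euclid(16, 8)
= euclid(8, 16 % 8) = euclid(8, 0)
b == 0, return a = 8


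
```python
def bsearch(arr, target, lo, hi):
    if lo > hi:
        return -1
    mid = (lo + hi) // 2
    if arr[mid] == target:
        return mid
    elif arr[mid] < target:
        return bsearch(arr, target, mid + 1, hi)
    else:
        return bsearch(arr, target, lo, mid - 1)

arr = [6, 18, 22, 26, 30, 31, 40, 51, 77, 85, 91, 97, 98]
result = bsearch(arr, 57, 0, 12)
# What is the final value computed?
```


bsearch(arr, 57, 0, 12)
lo=0, hi=12, mid=6, arr[mid]=40
40 < 57, search right half
lo=7, hi=12, mid=9, arr[mid]=85
85 > 57, search left half
lo=7, hi=8, mid=7, arr[mid]=51
51 < 57, search right half
lo=8, hi=8, mid=8, arr[mid]=77
77 > 57, search left half
lo > hi, target not found, return -1
= -1


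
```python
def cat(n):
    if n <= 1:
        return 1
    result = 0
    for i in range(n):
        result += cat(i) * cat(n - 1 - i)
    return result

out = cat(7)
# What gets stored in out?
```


cat(7)
= sum of cat(i) * cat(7-1-i) for i in 0..6
First compute sub-values bottom-up:
  cat(0) = 1, cat(1) = 1
  cat(2) = 1*1 + 1*1 = 2
  cat(3) = 1*2 + 1*1 + 2*1 = 5
  cat(4) = 1*5 + 1*2 + 2*1 + 5*1 = 14
  cat(5) = 1*14 + 1*5 + 2*2 + 5*1 + 14*1 = 42
  cat(6) = 1*42 + 1*14 + 2*5 + 5*2 + 14*1 + 42*1 = 132
Now cat(7):
  cat(0)*cat(6) = 1*132 = 132
  cat(1)*cat(5) = 1*42 = 42
  cat(2)*cat(4) = 2*14 = 28
  cat(3)*cat(3) = 5*5 = 25
  cat(4)*cat(2) = 14*2 = 28
  cat(5)*cat(1) = 42*1 = 42
  cat(6)*cat(0) = 132*1 = 132
= 132 + 42 + 28 + 25 + 28 + 42 + 132
= 429


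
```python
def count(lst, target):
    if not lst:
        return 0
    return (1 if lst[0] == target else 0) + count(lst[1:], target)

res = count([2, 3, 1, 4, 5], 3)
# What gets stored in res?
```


count([2, 3, 1, 4, 5], 3)
lst[0]=2 != 3: 0 + count([3, 1, 4, 5], 3)
lst[0]=3 == 3: 1 + count([1, 4, 5], 3)
lst[0]=1 != 3: 0 + count([4, 5], 3)
lst[0]=4 != 3: 0 + count([5], 3)
lst[0]=5 != 3: 0 + count([], 3)
= 1


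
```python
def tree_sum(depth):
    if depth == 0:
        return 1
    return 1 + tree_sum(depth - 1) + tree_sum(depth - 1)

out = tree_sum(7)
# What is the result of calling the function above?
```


tree_sum(7)
= 1 + tree_sum(6) + tree_sum(6)
= 1 + 2 * tree_sum(6)
tree_sum(k) = 2^(k+1) - 1
tree_sum(0) = 1
tree_sum(1) = 3
tree_sum(2) = 7
tree_sum(3) = 15
tree_sum(4) = 31
tree_sum(7) = 2^8 - 1 = 255


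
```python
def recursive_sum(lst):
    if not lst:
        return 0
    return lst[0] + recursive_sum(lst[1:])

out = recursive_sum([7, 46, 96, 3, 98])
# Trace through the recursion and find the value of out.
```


recursive_sum([7, 46, 96, 3, 98])
= 7 + recursive_sum([46, 96, 3, 98])
= 7 + 46 + recursive_sum([96, 3, 98])
= 7 + 46 + 96 + recursive_sum([3, 98])
= 7 + 46 + 96 + 3 + recursive_sum([98])
= 7 + 46 + 96 + 3 + 98 + recursive_sum([])
= 7 + 46 + 96 + 3 + 98 + 0
= 250


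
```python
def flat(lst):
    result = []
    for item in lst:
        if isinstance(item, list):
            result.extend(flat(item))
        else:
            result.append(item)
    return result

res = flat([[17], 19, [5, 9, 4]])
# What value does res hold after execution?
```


flat([[17], 19, [5, 9, 4]])
Processing each element:
  [17] is a list -> flat recursively -> [17]
  19 is not a list -> append 19
  [5, 9, 4] is a list -> flat recursively -> [5, 9, 4]
= [17, 19, 5, 9, 4]


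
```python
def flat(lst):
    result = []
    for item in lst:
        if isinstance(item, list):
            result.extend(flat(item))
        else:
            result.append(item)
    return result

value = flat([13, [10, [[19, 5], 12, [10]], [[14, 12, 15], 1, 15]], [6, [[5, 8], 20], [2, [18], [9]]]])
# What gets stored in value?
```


flat([13, [10, [[19, 5], 12, [10]], [[14, 12, 15], 1, 15]], [6, [[5, 8], 20], [2, [18], [9]]]])
Processing each element:
  13 is not a list -> append 13
  [10, [[19, 5], 12, [10]], [[14, 12, 15], 1, 15]] is a list -> flat recursively -> [10, 19, 5, 12, 10, 14, 12, 15, 1, 15]
  [6, [[5, 8], 20], [2, [18], [9]]] is a list -> flat recursively -> [6, 5, 8, 20, 2, 18, 9]
= [13, 10, 19, 5, 12, 10, 14, 12, 15, 1, 15, 6, 5, 8, 20, 2, 18, 9]


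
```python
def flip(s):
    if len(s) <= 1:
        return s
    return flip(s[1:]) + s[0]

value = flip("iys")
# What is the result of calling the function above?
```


flip("iys")
= flip("ys") + "i"
= flip("s") + "y" + "i"
= "s" + "y" + "i"
= "syi"


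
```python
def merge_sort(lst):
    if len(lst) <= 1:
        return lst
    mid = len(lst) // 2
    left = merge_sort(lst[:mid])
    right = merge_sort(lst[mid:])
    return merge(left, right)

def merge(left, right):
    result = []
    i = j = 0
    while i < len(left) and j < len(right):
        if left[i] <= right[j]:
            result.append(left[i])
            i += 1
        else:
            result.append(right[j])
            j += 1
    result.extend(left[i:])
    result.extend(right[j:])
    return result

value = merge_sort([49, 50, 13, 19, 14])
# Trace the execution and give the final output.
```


merge_sort([49, 50, 13, 19, 14])
Split into [49, 50] and [13, 19, 14]
Left sorted: [49, 50]
Right sorted: [13, 14, 19]
Merge [49, 50] and [13, 14, 19]
= [13, 14, 19, 49, 50]


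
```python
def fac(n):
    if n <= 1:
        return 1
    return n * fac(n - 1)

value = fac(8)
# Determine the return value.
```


fac(8)
= 8 * fac(7)
= 8 * 7 * fac(6)
= 8 * 7 * 6 * fac(5)
= 8 * 7 * 6 * 5 * fac(4)
= 8 * 7 * 6 * 5 * 4 * fac(3)
= 8 * 7 * 6 * 5 * 4 * 3 * fac(2)
= 8 * 7 * 6 * 5 * 4 * 3 * 2 * fac(1)
= 8 * 7 * 6 * 5 * 4 * 3 * 2 * 1
= 40320


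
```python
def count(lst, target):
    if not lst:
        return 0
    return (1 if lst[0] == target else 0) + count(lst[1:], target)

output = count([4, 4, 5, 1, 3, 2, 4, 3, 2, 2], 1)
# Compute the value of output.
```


count([4, 4, 5, 1, 3, 2, 4, 3, 2, 2], 1)
lst[0]=4 != 1: 0 + count([4, 5, 1, 3, 2, 4, 3, 2, 2], 1)
lst[0]=4 != 1: 0 + count([5, 1, 3, 2, 4, 3, 2, 2], 1)
lst[0]=5 != 1: 0 + count([1, 3, 2, 4, 3, 2, 2], 1)
lst[0]=1 == 1: 1 + count([3, 2, 4, 3, 2, 2], 1)
lst[0]=3 != 1: 0 + count([2, 4, 3, 2, 2], 1)
lst[0]=2 != 1: 0 + count([4, 3, 2, 2], 1)
lst[0]=4 != 1: 0 + count([3, 2, 2], 1)
lst[0]=3 != 1: 0 + count([2, 2], 1)
lst[0]=2 != 1: 0 + count([2], 1)
lst[0]=2 != 1: 0 + count([], 1)
= 1


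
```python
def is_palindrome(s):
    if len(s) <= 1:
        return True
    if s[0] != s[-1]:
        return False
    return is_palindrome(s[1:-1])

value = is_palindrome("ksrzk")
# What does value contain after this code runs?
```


is_palindrome("ksrzk")
"ksrzk": s[0]='k' == s[-1]='k' -> is_palindrome("srz")
"srz": s[0]='s' != s[-1]='z' -> False
= False


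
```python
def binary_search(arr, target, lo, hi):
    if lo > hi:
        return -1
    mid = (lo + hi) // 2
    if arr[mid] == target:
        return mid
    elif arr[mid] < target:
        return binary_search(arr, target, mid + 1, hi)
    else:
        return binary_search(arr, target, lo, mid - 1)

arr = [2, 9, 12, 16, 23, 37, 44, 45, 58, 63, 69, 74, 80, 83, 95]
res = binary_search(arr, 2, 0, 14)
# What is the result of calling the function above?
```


binary_search(arr, 2, 0, 14)
lo=0, hi=14, mid=7, arr[mid]=45
45 > 2, search left half
lo=0, hi=6, mid=3, arr[mid]=16
16 > 2, search left half
lo=0, hi=2, mid=1, arr[mid]=9
9 > 2, search left half
lo=0, hi=0, mid=0, arr[mid]=2
arr[0] == 2, found at index 0
= 0


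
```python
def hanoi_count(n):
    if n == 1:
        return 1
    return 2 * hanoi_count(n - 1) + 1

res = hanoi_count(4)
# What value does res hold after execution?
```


hanoi_count(4)
= 2 * hanoi_count(3) + 1
= 2 * (2 * hanoi_count(2) + 1) + 1
= 2 * (2 * (2 * hanoi_count(1) + 1) + 1) + 1
Now compute bottom-up:
hanoi_count(1) = 1
hanoi_count(2) = 2 * 1 + 1 = 3
hanoi_count(3) = 2 * 3 + 1 = 7
hanoi_count(4) = 2 * 7 + 1 = 15
= 15
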